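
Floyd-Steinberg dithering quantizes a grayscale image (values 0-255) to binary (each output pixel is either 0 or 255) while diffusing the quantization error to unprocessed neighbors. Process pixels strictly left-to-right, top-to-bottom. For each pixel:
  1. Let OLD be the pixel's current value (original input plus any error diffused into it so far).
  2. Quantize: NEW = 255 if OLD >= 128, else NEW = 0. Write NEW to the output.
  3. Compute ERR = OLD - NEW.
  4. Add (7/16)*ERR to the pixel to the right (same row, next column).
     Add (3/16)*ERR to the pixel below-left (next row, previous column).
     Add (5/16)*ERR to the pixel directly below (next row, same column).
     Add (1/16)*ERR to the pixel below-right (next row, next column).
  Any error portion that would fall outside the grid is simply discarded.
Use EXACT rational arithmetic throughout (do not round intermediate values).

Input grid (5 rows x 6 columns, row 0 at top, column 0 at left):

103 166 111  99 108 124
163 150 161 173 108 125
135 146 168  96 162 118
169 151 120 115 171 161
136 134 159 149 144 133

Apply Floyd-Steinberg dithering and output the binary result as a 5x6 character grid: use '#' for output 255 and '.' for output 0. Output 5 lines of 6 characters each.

Answer: .#.#.#
##.#.#
.##.#.
#..#.#
.##.#.

Derivation:
(0,0): OLD=103 → NEW=0, ERR=103
(0,1): OLD=3377/16 → NEW=255, ERR=-703/16
(0,2): OLD=23495/256 → NEW=0, ERR=23495/256
(0,3): OLD=569969/4096 → NEW=255, ERR=-474511/4096
(0,4): OLD=3756311/65536 → NEW=0, ERR=3756311/65536
(0,5): OLD=156317601/1048576 → NEW=255, ERR=-111069279/1048576
(1,0): OLD=47859/256 → NEW=255, ERR=-17421/256
(1,1): OLD=266533/2048 → NEW=255, ERR=-255707/2048
(1,2): OLD=7247497/65536 → NEW=0, ERR=7247497/65536
(1,3): OLD=52864725/262144 → NEW=255, ERR=-13981995/262144
(1,4): OLD=1266265695/16777216 → NEW=0, ERR=1266265695/16777216
(1,5): OLD=34494365161/268435456 → NEW=255, ERR=-33956676119/268435456
(2,0): OLD=2959719/32768 → NEW=0, ERR=2959719/32768
(2,1): OLD=170897757/1048576 → NEW=255, ERR=-96489123/1048576
(2,2): OLD=2424242263/16777216 → NEW=255, ERR=-1853947817/16777216
(2,3): OLD=6986043487/134217728 → NEW=0, ERR=6986043487/134217728
(2,4): OLD=778702975133/4294967296 → NEW=255, ERR=-316513685347/4294967296
(2,5): OLD=3500932385819/68719476736 → NEW=0, ERR=3500932385819/68719476736
(3,0): OLD=3019437175/16777216 → NEW=255, ERR=-1258752905/16777216
(3,1): OLD=9978443179/134217728 → NEW=0, ERR=9978443179/134217728
(3,2): OLD=130998375025/1073741824 → NEW=0, ERR=130998375025/1073741824
(3,3): OLD=11264309586067/68719476736 → NEW=255, ERR=-6259156981613/68719476736
(3,4): OLD=66480473036723/549755813888 → NEW=0, ERR=66480473036723/549755813888
(3,5): OLD=1981057831540893/8796093022208 → NEW=255, ERR=-261945889122147/8796093022208
(4,0): OLD=271642989465/2147483648 → NEW=0, ERR=271642989465/2147483648
(4,1): OLD=7928851200197/34359738368 → NEW=255, ERR=-832882083643/34359738368
(4,2): OLD=191412971616191/1099511627776 → NEW=255, ERR=-88962493466689/1099511627776
(4,3): OLD=2030790882068059/17592186044416 → NEW=0, ERR=2030790882068059/17592186044416
(4,4): OLD=62210788984660747/281474976710656 → NEW=255, ERR=-9565330076556533/281474976710656
(4,5): OLD=524148099839638893/4503599627370496 → NEW=0, ERR=524148099839638893/4503599627370496
Row 0: .#.#.#
Row 1: ##.#.#
Row 2: .##.#.
Row 3: #..#.#
Row 4: .##.#.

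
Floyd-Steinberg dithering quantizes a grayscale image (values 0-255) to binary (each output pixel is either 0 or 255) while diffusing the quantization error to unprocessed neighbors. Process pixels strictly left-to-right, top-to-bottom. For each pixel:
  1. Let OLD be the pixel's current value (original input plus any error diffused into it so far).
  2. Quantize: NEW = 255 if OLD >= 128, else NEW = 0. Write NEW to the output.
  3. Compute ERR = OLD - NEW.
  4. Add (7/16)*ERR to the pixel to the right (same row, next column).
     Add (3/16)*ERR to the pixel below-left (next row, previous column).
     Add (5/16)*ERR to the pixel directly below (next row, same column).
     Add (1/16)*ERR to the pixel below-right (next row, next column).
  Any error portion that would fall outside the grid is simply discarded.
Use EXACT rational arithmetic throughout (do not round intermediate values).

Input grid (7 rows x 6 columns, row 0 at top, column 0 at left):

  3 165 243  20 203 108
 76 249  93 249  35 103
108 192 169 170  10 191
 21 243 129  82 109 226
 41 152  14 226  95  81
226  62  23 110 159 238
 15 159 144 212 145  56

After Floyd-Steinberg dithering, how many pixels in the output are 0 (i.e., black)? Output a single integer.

Answer: 21

Derivation:
(0,0): OLD=3 → NEW=0, ERR=3
(0,1): OLD=2661/16 → NEW=255, ERR=-1419/16
(0,2): OLD=52275/256 → NEW=255, ERR=-13005/256
(0,3): OLD=-9115/4096 → NEW=0, ERR=-9115/4096
(0,4): OLD=13240003/65536 → NEW=255, ERR=-3471677/65536
(0,5): OLD=88944469/1048576 → NEW=0, ERR=88944469/1048576
(1,0): OLD=15439/256 → NEW=0, ERR=15439/256
(1,1): OLD=488105/2048 → NEW=255, ERR=-34135/2048
(1,2): OLD=4185949/65536 → NEW=0, ERR=4185949/65536
(1,3): OLD=68980889/262144 → NEW=255, ERR=2134169/262144
(1,4): OLD=633725099/16777216 → NEW=0, ERR=633725099/16777216
(1,5): OLD=38311735869/268435456 → NEW=255, ERR=-30139305411/268435456
(2,0): OLD=4054099/32768 → NEW=0, ERR=4054099/32768
(2,1): OLD=269132609/1048576 → NEW=255, ERR=1745729/1048576
(2,2): OLD=3190578435/16777216 → NEW=255, ERR=-1087611645/16777216
(2,3): OLD=20838229163/134217728 → NEW=255, ERR=-13387291477/134217728
(2,4): OLD=-182006926975/4294967296 → NEW=0, ERR=-182006926975/4294967296
(2,5): OLD=9602460760215/68719476736 → NEW=255, ERR=-7921005807465/68719476736
(3,0): OLD=1006214563/16777216 → NEW=0, ERR=1006214563/16777216
(3,1): OLD=35612919911/134217728 → NEW=255, ERR=1387399271/134217728
(3,2): OLD=101647149285/1073741824 → NEW=0, ERR=101647149285/1073741824
(3,3): OLD=5514701273967/68719476736 → NEW=0, ERR=5514701273967/68719476736
(3,4): OLD=56635905764367/549755813888 → NEW=0, ERR=56635905764367/549755813888
(3,5): OLD=2044231244418177/8796093022208 → NEW=255, ERR=-198772476244863/8796093022208
(4,0): OLD=132457609901/2147483648 → NEW=0, ERR=132457609901/2147483648
(4,1): OLD=6999553802697/34359738368 → NEW=255, ERR=-1762179481143/34359738368
(4,2): OLD=40504190072715/1099511627776 → NEW=0, ERR=40504190072715/1099511627776
(4,3): OLD=5144441593918423/17592186044416 → NEW=255, ERR=658434152592343/17592186044416
(4,4): OLD=40630035446623815/281474976710656 → NEW=255, ERR=-31146083614593465/281474976710656
(4,5): OLD=143962972067033745/4503599627370496 → NEW=0, ERR=143962972067033745/4503599627370496
(5,0): OLD=129554884287339/549755813888 → NEW=255, ERR=-10632848254101/549755813888
(5,1): OLD=849237808700955/17592186044416 → NEW=0, ERR=849237808700955/17592186044416
(5,2): OLD=8365995447250393/140737488355328 → NEW=0, ERR=8365995447250393/140737488355328
(5,3): OLD=582125449294482147/4503599627370496 → NEW=255, ERR=-566292455684994333/4503599627370496
(5,4): OLD=700233954041605667/9007199254740992 → NEW=0, ERR=700233954041605667/9007199254740992
(5,5): OLD=39644007485348283775/144115188075855872 → NEW=255, ERR=2894634526005036415/144115188075855872
(6,0): OLD=5068582356106545/281474976710656 → NEW=0, ERR=5068582356106545/281474976710656
(6,1): OLD=864243396318133725/4503599627370496 → NEW=255, ERR=-284174508661342755/4503599627370496
(6,2): OLD=2061039691091186965/18014398509481984 → NEW=0, ERR=2061039691091186965/18014398509481984
(6,3): OLD=69478519609598996129/288230376151711744 → NEW=255, ERR=-4020226309087498591/288230376151711744
(6,4): OLD=733715411147206243841/4611686018427387904 → NEW=255, ERR=-442264523551777671679/4611686018427387904
(6,5): OLD=1857880316278603788135/73786976294838206464 → NEW=0, ERR=1857880316278603788135/73786976294838206464
Output grid:
  Row 0: .##.#.  (3 black, running=3)
  Row 1: .#.#.#  (3 black, running=6)
  Row 2: .###.#  (2 black, running=8)
  Row 3: .#...#  (4 black, running=12)
  Row 4: .#.##.  (3 black, running=15)
  Row 5: #..#.#  (3 black, running=18)
  Row 6: .#.##.  (3 black, running=21)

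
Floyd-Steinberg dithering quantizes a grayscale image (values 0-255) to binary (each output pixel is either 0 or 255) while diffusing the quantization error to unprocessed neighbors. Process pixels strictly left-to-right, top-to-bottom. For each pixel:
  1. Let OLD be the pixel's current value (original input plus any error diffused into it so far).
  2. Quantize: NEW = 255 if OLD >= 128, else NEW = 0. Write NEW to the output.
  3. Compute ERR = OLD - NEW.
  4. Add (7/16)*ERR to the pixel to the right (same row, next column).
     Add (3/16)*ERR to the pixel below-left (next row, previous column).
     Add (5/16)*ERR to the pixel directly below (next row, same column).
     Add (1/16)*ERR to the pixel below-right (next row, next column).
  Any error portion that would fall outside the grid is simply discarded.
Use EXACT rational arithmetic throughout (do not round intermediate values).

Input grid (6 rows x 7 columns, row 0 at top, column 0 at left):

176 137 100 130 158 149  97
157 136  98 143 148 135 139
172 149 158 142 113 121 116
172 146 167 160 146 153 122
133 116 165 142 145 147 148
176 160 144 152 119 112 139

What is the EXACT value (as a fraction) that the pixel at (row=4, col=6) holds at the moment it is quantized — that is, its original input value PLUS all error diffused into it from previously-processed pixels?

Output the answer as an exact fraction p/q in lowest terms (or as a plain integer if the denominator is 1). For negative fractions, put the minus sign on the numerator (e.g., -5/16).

Answer: 1392295354624087627/18014398509481984

Derivation:
(0,0): OLD=176 → NEW=255, ERR=-79
(0,1): OLD=1639/16 → NEW=0, ERR=1639/16
(0,2): OLD=37073/256 → NEW=255, ERR=-28207/256
(0,3): OLD=335031/4096 → NEW=0, ERR=335031/4096
(0,4): OLD=12699905/65536 → NEW=255, ERR=-4011775/65536
(0,5): OLD=128155399/1048576 → NEW=0, ERR=128155399/1048576
(0,6): OLD=2524477745/16777216 → NEW=255, ERR=-1753712335/16777216
(1,0): OLD=38789/256 → NEW=255, ERR=-26491/256
(1,1): OLD=198947/2048 → NEW=0, ERR=198947/2048
(1,2): OLD=8375903/65536 → NEW=0, ERR=8375903/65536
(1,3): OLD=54030963/262144 → NEW=255, ERR=-12815757/262144
(1,4): OLD=2273478905/16777216 → NEW=255, ERR=-2004711175/16777216
(1,5): OLD=13085044425/134217728 → NEW=0, ERR=13085044425/134217728
(1,6): OLD=336350935719/2147483648 → NEW=255, ERR=-211257394521/2147483648
(2,0): OLD=5173297/32768 → NEW=255, ERR=-3182543/32768
(2,1): OLD=161859755/1048576 → NEW=255, ERR=-105527125/1048576
(2,2): OLD=2530254273/16777216 → NEW=255, ERR=-1747935807/16777216
(2,3): OLD=8955669753/134217728 → NEW=0, ERR=8955669753/134217728
(2,4): OLD=128930179593/1073741824 → NEW=0, ERR=128930179593/1073741824
(2,5): OLD=6118979196867/34359738368 → NEW=255, ERR=-2642754086973/34359738368
(2,6): OLD=31721575613317/549755813888 → NEW=0, ERR=31721575613317/549755813888
(3,0): OLD=2059892897/16777216 → NEW=0, ERR=2059892897/16777216
(3,1): OLD=19147693709/134217728 → NEW=255, ERR=-15077826931/134217728
(3,2): OLD=98263542839/1073741824 → NEW=0, ERR=98263542839/1073741824
(3,3): OLD=1017443326641/4294967296 → NEW=255, ERR=-77773333839/4294967296
(3,4): OLD=90902260063393/549755813888 → NEW=255, ERR=-49285472478047/549755813888
(3,5): OLD=475280288442611/4398046511104 → NEW=0, ERR=475280288442611/4398046511104
(3,6): OLD=12842539310173421/70368744177664 → NEW=255, ERR=-5101490455130899/70368744177664
(4,0): OLD=322777560271/2147483648 → NEW=255, ERR=-224830769969/2147483648
(4,1): OLD=2058935654275/34359738368 → NEW=0, ERR=2058935654275/34359738368
(4,2): OLD=115117942019213/549755813888 → NEW=255, ERR=-25069790522227/549755813888
(4,3): OLD=463118129170207/4398046511104 → NEW=0, ERR=463118129170207/4398046511104
(4,4): OLD=6410038441153773/35184372088832 → NEW=255, ERR=-2561976441498387/35184372088832
(4,5): OLD=146049027357714477/1125899906842624 → NEW=255, ERR=-141055448887154643/1125899906842624
(4,6): OLD=1392295354624087627/18014398509481984 → NEW=0, ERR=1392295354624087627/18014398509481984
Target (4,6): original=148, with diffused error = 1392295354624087627/18014398509481984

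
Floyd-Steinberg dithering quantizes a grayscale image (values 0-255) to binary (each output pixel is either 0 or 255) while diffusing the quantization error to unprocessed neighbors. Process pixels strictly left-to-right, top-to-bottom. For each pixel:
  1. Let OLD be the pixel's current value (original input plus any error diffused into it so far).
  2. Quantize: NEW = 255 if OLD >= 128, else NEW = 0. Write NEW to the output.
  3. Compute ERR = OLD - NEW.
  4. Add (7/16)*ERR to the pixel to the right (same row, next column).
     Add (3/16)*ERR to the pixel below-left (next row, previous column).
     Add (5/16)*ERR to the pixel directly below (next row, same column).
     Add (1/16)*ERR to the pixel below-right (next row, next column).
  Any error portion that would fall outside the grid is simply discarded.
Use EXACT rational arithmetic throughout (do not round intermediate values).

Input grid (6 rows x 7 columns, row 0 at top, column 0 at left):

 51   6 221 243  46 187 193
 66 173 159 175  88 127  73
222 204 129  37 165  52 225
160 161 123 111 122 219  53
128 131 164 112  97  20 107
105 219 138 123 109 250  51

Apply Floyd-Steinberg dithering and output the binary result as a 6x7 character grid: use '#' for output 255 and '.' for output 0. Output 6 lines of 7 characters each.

Answer: ..##.##
.##.#..
##..#.#
#.#.##.
.##....
.#.#.##

Derivation:
(0,0): OLD=51 → NEW=0, ERR=51
(0,1): OLD=453/16 → NEW=0, ERR=453/16
(0,2): OLD=59747/256 → NEW=255, ERR=-5533/256
(0,3): OLD=956597/4096 → NEW=255, ERR=-87883/4096
(0,4): OLD=2399475/65536 → NEW=0, ERR=2399475/65536
(0,5): OLD=212880037/1048576 → NEW=255, ERR=-54506843/1048576
(0,6): OLD=2856454787/16777216 → NEW=255, ERR=-1421735293/16777216
(1,0): OLD=22335/256 → NEW=0, ERR=22335/256
(1,1): OLD=448825/2048 → NEW=255, ERR=-73415/2048
(1,2): OLD=8802093/65536 → NEW=255, ERR=-7909587/65536
(1,3): OLD=31721257/262144 → NEW=0, ERR=31721257/262144
(1,4): OLD=2370529627/16777216 → NEW=255, ERR=-1907660453/16777216
(1,5): OLD=6363096011/134217728 → NEW=0, ERR=6363096011/134217728
(1,6): OLD=137461690757/2147483648 → NEW=0, ERR=137461690757/2147483648
(2,0): OLD=7947651/32768 → NEW=255, ERR=-408189/32768
(2,1): OLD=178437457/1048576 → NEW=255, ERR=-88949423/1048576
(2,2): OLD=1251914547/16777216 → NEW=0, ERR=1251914547/16777216
(2,3): OLD=10549240155/134217728 → NEW=0, ERR=10549240155/134217728
(2,4): OLD=193601818251/1073741824 → NEW=255, ERR=-80202346869/1073741824
(2,5): OLD=1341125754137/34359738368 → NEW=0, ERR=1341125754137/34359738368
(2,6): OLD=145708826243135/549755813888 → NEW=255, ERR=5521093701695/549755813888
(3,0): OLD=2352196051/16777216 → NEW=255, ERR=-1925994029/16777216
(3,1): OLD=13083473623/134217728 → NEW=0, ERR=13083473623/134217728
(3,2): OLD=213031790133/1073741824 → NEW=255, ERR=-60772374987/1073741824
(3,3): OLD=435760987779/4294967296 → NEW=0, ERR=435760987779/4294967296
(3,4): OLD=85364431853011/549755813888 → NEW=255, ERR=-54823300688429/549755813888
(3,5): OLD=812685503441833/4398046511104 → NEW=255, ERR=-308816356889687/4398046511104
(3,6): OLD=1960336787785719/70368744177664 → NEW=0, ERR=1960336787785719/70368744177664
(4,0): OLD=237088566653/2147483648 → NEW=0, ERR=237088566653/2147483648
(4,1): OLD=6596262096985/34359738368 → NEW=255, ERR=-2165471186855/34359738368
(4,2): OLD=79085708125911/549755813888 → NEW=255, ERR=-61102024415529/549755813888
(4,3): OLD=320374960849261/4398046511104 → NEW=0, ERR=320374960849261/4398046511104
(4,4): OLD=3197615532228855/35184372088832 → NEW=0, ERR=3197615532228855/35184372088832
(4,5): OLD=41442934912119735/1125899906842624 → NEW=0, ERR=41442934912119735/1125899906842624
(4,6): OLD=2295411140558508081/18014398509481984 → NEW=0, ERR=2295411140558508081/18014398509481984
(5,0): OLD=70195032229915/549755813888 → NEW=0, ERR=70195032229915/549755813888
(5,1): OLD=1060930251170569/4398046511104 → NEW=255, ERR=-60571609160951/4398046511104
(5,2): OLD=3763374513200079/35184372088832 → NEW=0, ERR=3763374513200079/35184372088832
(5,3): OLD=57041890665642539/281474976710656 → NEW=255, ERR=-14734228395574741/281474976710656
(5,4): OLD=2268974322327830329/18014398509481984 → NEW=0, ERR=2268974322327830329/18014398509481984
(5,5): OLD=49889630830684512553/144115188075855872 → NEW=255, ERR=13140257871341265193/144115188075855872
(5,6): OLD=306700939860378897223/2305843009213693952 → NEW=255, ERR=-281289027489113060537/2305843009213693952
Row 0: ..##.##
Row 1: .##.#..
Row 2: ##..#.#
Row 3: #.#.##.
Row 4: .##....
Row 5: .#.#.##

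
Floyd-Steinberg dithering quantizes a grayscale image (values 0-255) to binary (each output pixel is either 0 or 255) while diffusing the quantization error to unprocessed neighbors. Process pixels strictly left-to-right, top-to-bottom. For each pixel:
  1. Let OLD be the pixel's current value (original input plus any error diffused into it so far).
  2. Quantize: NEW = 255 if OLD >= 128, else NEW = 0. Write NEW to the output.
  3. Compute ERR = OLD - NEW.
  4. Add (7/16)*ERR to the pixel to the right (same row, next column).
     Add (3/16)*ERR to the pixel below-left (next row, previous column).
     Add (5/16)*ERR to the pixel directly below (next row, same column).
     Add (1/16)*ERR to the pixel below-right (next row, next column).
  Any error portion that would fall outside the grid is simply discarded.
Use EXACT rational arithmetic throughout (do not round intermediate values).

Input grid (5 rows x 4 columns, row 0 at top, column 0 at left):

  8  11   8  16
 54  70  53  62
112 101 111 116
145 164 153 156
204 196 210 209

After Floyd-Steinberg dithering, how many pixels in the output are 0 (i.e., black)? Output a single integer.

(0,0): OLD=8 → NEW=0, ERR=8
(0,1): OLD=29/2 → NEW=0, ERR=29/2
(0,2): OLD=459/32 → NEW=0, ERR=459/32
(0,3): OLD=11405/512 → NEW=0, ERR=11405/512
(1,0): OLD=1895/32 → NEW=0, ERR=1895/32
(1,1): OLD=26529/256 → NEW=0, ERR=26529/256
(1,2): OLD=883941/8192 → NEW=0, ERR=883941/8192
(1,3): OLD=15343955/131072 → NEW=0, ERR=15343955/131072
(2,0): OLD=614139/4096 → NEW=255, ERR=-430341/4096
(2,1): OLD=14595081/131072 → NEW=0, ERR=14595081/131072
(2,2): OLD=58159929/262144 → NEW=255, ERR=-8686791/262144
(2,3): OLD=607457389/4194304 → NEW=255, ERR=-462090131/4194304
(3,0): OLD=279017723/2097152 → NEW=255, ERR=-255756037/2097152
(3,1): OLD=4451423493/33554432 → NEW=255, ERR=-4104956667/33554432
(3,2): OLD=40493184219/536870912 → NEW=0, ERR=40493184219/536870912
(3,3): OLD=1309953854077/8589934592 → NEW=255, ERR=-880479466883/8589934592
(4,0): OLD=76746313087/536870912 → NEW=255, ERR=-60155769473/536870912
(4,1): OLD=495073133773/4294967296 → NEW=0, ERR=495073133773/4294967296
(4,2): OLD=35340351532061/137438953472 → NEW=255, ERR=293418396701/137438953472
(4,3): OLD=401577686996699/2199023255552 → NEW=255, ERR=-159173243169061/2199023255552
Output grid:
  Row 0: ....  (4 black, running=4)
  Row 1: ....  (4 black, running=8)
  Row 2: #.##  (1 black, running=9)
  Row 3: ##.#  (1 black, running=10)
  Row 4: #.##  (1 black, running=11)

Answer: 11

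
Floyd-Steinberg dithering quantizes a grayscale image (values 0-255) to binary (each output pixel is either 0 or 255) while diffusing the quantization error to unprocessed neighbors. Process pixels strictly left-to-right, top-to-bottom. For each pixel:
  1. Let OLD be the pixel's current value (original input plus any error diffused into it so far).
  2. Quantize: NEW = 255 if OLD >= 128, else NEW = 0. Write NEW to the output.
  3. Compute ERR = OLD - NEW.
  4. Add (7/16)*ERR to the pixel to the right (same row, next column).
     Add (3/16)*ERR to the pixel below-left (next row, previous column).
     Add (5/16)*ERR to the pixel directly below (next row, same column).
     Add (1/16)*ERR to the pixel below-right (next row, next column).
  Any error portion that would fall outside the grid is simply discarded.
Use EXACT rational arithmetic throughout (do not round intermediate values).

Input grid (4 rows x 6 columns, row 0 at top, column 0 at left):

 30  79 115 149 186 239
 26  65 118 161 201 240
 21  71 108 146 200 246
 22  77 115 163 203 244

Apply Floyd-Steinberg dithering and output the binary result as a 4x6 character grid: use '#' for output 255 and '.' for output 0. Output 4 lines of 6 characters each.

(0,0): OLD=30 → NEW=0, ERR=30
(0,1): OLD=737/8 → NEW=0, ERR=737/8
(0,2): OLD=19879/128 → NEW=255, ERR=-12761/128
(0,3): OLD=215825/2048 → NEW=0, ERR=215825/2048
(0,4): OLD=7605623/32768 → NEW=255, ERR=-750217/32768
(0,5): OLD=120053313/524288 → NEW=255, ERR=-13640127/524288
(1,0): OLD=6739/128 → NEW=0, ERR=6739/128
(1,1): OLD=102405/1024 → NEW=0, ERR=102405/1024
(1,2): OLD=5115561/32768 → NEW=255, ERR=-3240279/32768
(1,3): OLD=18369237/131072 → NEW=255, ERR=-15054123/131072
(1,4): OLD=1218908223/8388608 → NEW=255, ERR=-920186817/8388608
(1,5): OLD=24487681289/134217728 → NEW=255, ERR=-9737839351/134217728
(2,0): OLD=920839/16384 → NEW=0, ERR=920839/16384
(2,1): OLD=58505341/524288 → NEW=0, ERR=58505341/524288
(2,2): OLD=928066615/8388608 → NEW=0, ERR=928066615/8388608
(2,3): OLD=8842431679/67108864 → NEW=255, ERR=-8270328641/67108864
(2,4): OLD=195468243261/2147483648 → NEW=0, ERR=195468243261/2147483648
(2,5): OLD=8806178368123/34359738368 → NEW=255, ERR=44445084283/34359738368
(3,0): OLD=507399639/8388608 → NEW=0, ERR=507399639/8388608
(3,1): OLD=10911329611/67108864 → NEW=255, ERR=-6201430709/67108864
(3,2): OLD=49935328561/536870912 → NEW=0, ERR=49935328561/536870912
(3,3): OLD=6499563754355/34359738368 → NEW=255, ERR=-2262169529485/34359738368
(3,4): OLD=53650814981203/274877906944 → NEW=255, ERR=-16443051289517/274877906944
(3,5): OLD=984819728191485/4398046511104 → NEW=255, ERR=-136682132140035/4398046511104
Row 0: ..#.##
Row 1: ..####
Row 2: ...#.#
Row 3: .#.###

Answer: ..#.##
..####
...#.#
.#.###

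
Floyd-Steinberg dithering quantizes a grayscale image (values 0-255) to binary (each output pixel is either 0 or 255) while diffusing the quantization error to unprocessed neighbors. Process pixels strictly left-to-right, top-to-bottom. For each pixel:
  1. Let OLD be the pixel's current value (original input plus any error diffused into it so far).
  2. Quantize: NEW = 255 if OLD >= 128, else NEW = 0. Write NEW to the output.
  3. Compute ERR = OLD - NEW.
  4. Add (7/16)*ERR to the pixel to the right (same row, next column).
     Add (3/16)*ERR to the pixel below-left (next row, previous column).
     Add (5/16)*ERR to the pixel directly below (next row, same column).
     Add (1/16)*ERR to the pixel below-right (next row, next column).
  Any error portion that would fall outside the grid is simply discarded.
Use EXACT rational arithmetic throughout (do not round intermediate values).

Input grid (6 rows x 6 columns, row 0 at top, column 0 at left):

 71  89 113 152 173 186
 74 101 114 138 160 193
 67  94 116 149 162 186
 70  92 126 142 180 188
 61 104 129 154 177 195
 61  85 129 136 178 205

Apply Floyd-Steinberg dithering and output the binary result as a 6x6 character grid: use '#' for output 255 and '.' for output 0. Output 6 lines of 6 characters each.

Answer: ..#.##
.#.#.#
.#.###
..#.#.
.#.###
..#.#.

Derivation:
(0,0): OLD=71 → NEW=0, ERR=71
(0,1): OLD=1921/16 → NEW=0, ERR=1921/16
(0,2): OLD=42375/256 → NEW=255, ERR=-22905/256
(0,3): OLD=462257/4096 → NEW=0, ERR=462257/4096
(0,4): OLD=14573527/65536 → NEW=255, ERR=-2138153/65536
(0,5): OLD=180068065/1048576 → NEW=255, ERR=-87318815/1048576
(1,0): OLD=30387/256 → NEW=0, ERR=30387/256
(1,1): OLD=364773/2048 → NEW=255, ERR=-157467/2048
(1,2): OLD=5312713/65536 → NEW=0, ERR=5312713/65536
(1,3): OLD=51648725/262144 → NEW=255, ERR=-15197995/262144
(1,4): OLD=1944139807/16777216 → NEW=0, ERR=1944139807/16777216
(1,5): OLD=57884149289/268435456 → NEW=255, ERR=-10566891991/268435456
(2,0): OLD=2938535/32768 → NEW=0, ERR=2938535/32768
(2,1): OLD=138228125/1048576 → NEW=255, ERR=-129158755/1048576
(2,2): OLD=1204063767/16777216 → NEW=0, ERR=1204063767/16777216
(2,3): OLD=25377222431/134217728 → NEW=255, ERR=-8848298209/134217728
(2,4): OLD=680176288733/4294967296 → NEW=255, ERR=-415040371747/4294967296
(2,5): OLD=9528888501979/68719476736 → NEW=255, ERR=-7994578065701/68719476736
(3,0): OLD=1257094455/16777216 → NEW=0, ERR=1257094455/16777216
(3,1): OLD=14139871979/134217728 → NEW=0, ERR=14139871979/134217728
(3,2): OLD=187323689457/1073741824 → NEW=255, ERR=-86480475663/1073741824
(3,3): OLD=4984103873619/68719476736 → NEW=0, ERR=4984103873619/68719476736
(3,4): OLD=85541763747571/549755813888 → NEW=255, ERR=-54645968793869/549755813888
(3,5): OLD=898235416406365/8796093022208 → NEW=0, ERR=898235416406365/8796093022208
(4,0): OLD=223699896665/2147483648 → NEW=0, ERR=223699896665/2147483648
(4,1): OLD=5912527061509/34359738368 → NEW=255, ERR=-2849206222331/34359738368
(4,2): OLD=96466286732415/1099511627776 → NEW=0, ERR=96466286732415/1099511627776
(4,3): OLD=3366757148014363/17592186044416 → NEW=255, ERR=-1119250293311717/17592186044416
(4,4): OLD=39908306907669707/281474976710656 → NEW=255, ERR=-31867812153547573/281474976710656
(4,5): OLD=770866172864971181/4503599627370496 → NEW=255, ERR=-377551732114505299/4503599627370496
(5,0): OLD=42883477713375/549755813888 → NEW=0, ERR=42883477713375/549755813888
(5,1): OLD=2043764713479375/17592186044416 → NEW=0, ERR=2043764713479375/17592186044416
(5,2): OLD=26758691731427413/140737488355328 → NEW=255, ERR=-9129367799181227/140737488355328
(5,3): OLD=324230309611768439/4503599627370496 → NEW=0, ERR=324230309611768439/4503599627370496
(5,4): OLD=1390906957789803799/9007199254740992 → NEW=255, ERR=-905928852169149161/9007199254740992
(5,5): OLD=18406824280307834307/144115188075855872 → NEW=0, ERR=18406824280307834307/144115188075855872
Row 0: ..#.##
Row 1: .#.#.#
Row 2: .#.###
Row 3: ..#.#.
Row 4: .#.###
Row 5: ..#.#.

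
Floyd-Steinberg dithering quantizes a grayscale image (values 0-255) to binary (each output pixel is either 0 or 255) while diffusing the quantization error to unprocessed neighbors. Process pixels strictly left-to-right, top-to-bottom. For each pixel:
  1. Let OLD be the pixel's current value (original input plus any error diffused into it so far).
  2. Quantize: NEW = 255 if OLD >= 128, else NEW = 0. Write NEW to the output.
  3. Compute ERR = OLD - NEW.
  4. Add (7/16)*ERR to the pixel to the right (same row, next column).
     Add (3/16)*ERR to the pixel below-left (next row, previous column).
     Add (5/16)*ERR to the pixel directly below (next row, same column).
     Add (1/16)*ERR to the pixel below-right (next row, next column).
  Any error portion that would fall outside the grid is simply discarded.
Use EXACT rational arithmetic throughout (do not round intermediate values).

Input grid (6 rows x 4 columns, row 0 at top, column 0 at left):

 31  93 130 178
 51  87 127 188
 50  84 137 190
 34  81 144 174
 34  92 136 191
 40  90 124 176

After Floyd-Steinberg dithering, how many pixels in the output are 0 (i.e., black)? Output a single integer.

(0,0): OLD=31 → NEW=0, ERR=31
(0,1): OLD=1705/16 → NEW=0, ERR=1705/16
(0,2): OLD=45215/256 → NEW=255, ERR=-20065/256
(0,3): OLD=588633/4096 → NEW=255, ERR=-455847/4096
(1,0): OLD=20651/256 → NEW=0, ERR=20651/256
(1,1): OLD=292525/2048 → NEW=255, ERR=-229715/2048
(1,2): OLD=2570801/65536 → NEW=0, ERR=2570801/65536
(1,3): OLD=173523495/1048576 → NEW=255, ERR=-93863385/1048576
(2,0): OLD=1775295/32768 → NEW=0, ERR=1775295/32768
(2,1): OLD=89179173/1048576 → NEW=0, ERR=89179173/1048576
(2,2): OLD=341149081/2097152 → NEW=255, ERR=-193624679/2097152
(2,3): OLD=4163601109/33554432 → NEW=0, ERR=4163601109/33554432
(3,0): OLD=1122010063/16777216 → NEW=0, ERR=1122010063/16777216
(3,1): OLD=32993634961/268435456 → NEW=0, ERR=32993634961/268435456
(3,2): OLD=848267235695/4294967296 → NEW=255, ERR=-246949424785/4294967296
(3,3): OLD=12496704345737/68719476736 → NEW=255, ERR=-5026762221943/68719476736
(4,0): OLD=334770597987/4294967296 → NEW=0, ERR=334770597987/4294967296
(4,1): OLD=5425731572137/34359738368 → NEW=255, ERR=-3336001711703/34359738368
(4,2): OLD=76439687315081/1099511627776 → NEW=0, ERR=76439687315081/1099511627776
(4,3): OLD=3429825315188623/17592186044416 → NEW=255, ERR=-1056182126137457/17592186044416
(5,0): OLD=25373051339891/549755813888 → NEW=0, ERR=25373051339891/549755813888
(5,1): OLD=1719779523913349/17592186044416 → NEW=0, ERR=1719779523913349/17592186044416
(5,2): OLD=1505623422184905/8796093022208 → NEW=255, ERR=-737380298478135/8796093022208
(5,3): OLD=35158396088735577/281474976710656 → NEW=0, ERR=35158396088735577/281474976710656
Output grid:
  Row 0: ..##  (2 black, running=2)
  Row 1: .#.#  (2 black, running=4)
  Row 2: ..#.  (3 black, running=7)
  Row 3: ..##  (2 black, running=9)
  Row 4: .#.#  (2 black, running=11)
  Row 5: ..#.  (3 black, running=14)

Answer: 14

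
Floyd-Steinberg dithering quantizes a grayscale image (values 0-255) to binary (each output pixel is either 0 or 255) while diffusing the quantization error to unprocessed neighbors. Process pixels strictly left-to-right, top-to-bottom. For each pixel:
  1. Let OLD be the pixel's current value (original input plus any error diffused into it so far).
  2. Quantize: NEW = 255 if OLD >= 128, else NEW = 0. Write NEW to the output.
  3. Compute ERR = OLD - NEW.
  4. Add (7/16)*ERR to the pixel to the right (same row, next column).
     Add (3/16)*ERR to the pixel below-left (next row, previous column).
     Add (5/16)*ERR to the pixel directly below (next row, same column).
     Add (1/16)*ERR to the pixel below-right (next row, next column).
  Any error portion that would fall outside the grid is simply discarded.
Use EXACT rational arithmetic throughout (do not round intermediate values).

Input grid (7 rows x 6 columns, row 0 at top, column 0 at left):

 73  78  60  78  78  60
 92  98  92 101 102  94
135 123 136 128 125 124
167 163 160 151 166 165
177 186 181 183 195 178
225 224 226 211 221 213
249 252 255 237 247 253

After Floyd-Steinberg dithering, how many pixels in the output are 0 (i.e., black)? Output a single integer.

Answer: 14

Derivation:
(0,0): OLD=73 → NEW=0, ERR=73
(0,1): OLD=1759/16 → NEW=0, ERR=1759/16
(0,2): OLD=27673/256 → NEW=0, ERR=27673/256
(0,3): OLD=513199/4096 → NEW=0, ERR=513199/4096
(0,4): OLD=8704201/65536 → NEW=255, ERR=-8007479/65536
(0,5): OLD=6862207/1048576 → NEW=0, ERR=6862207/1048576
(1,0): OLD=34669/256 → NEW=255, ERR=-30611/256
(1,1): OLD=214779/2048 → NEW=0, ERR=214779/2048
(1,2): OLD=13239959/65536 → NEW=255, ERR=-3471721/65536
(1,3): OLD=26430475/262144 → NEW=0, ERR=26430475/262144
(1,4): OLD=1962696577/16777216 → NEW=0, ERR=1962696577/16777216
(1,5): OLD=37470870839/268435456 → NEW=255, ERR=-30980170441/268435456
(2,0): OLD=3843577/32768 → NEW=0, ERR=3843577/32768
(2,1): OLD=198897987/1048576 → NEW=255, ERR=-68488893/1048576
(2,2): OLD=1951673993/16777216 → NEW=0, ERR=1951673993/16777216
(2,3): OLD=30739268737/134217728 → NEW=255, ERR=-3486251903/134217728
(2,4): OLD=579203406595/4294967296 → NEW=255, ERR=-516013253885/4294967296
(2,5): OLD=2933159026501/68719476736 → NEW=0, ERR=2933159026501/68719476736
(3,0): OLD=3211300713/16777216 → NEW=255, ERR=-1066889367/16777216
(3,1): OLD=19315287861/134217728 → NEW=255, ERR=-14910232779/134217728
(3,2): OLD=149033689967/1073741824 → NEW=255, ERR=-124770475153/1073741824
(3,3): OLD=5276856158925/68719476736 → NEW=0, ERR=5276856158925/68719476736
(3,4): OLD=92595189558829/549755813888 → NEW=255, ERR=-47592542982611/549755813888
(3,5): OLD=1169484212348803/8796093022208 → NEW=255, ERR=-1073519508314237/8796093022208
(4,0): OLD=292698332679/2147483648 → NEW=255, ERR=-254909997561/2147483648
(4,1): OLD=2528538041307/34359738368 → NEW=0, ERR=2528538041307/34359738368
(4,2): OLD=202681114450721/1099511627776 → NEW=255, ERR=-77694350632159/1099511627776
(4,3): OLD=2684337859964677/17592186044416 → NEW=255, ERR=-1801669581361403/17592186044416
(4,4): OLD=29570884638629717/281474976710656 → NEW=0, ERR=29570884638629717/281474976710656
(4,5): OLD=812506422804981555/4503599627370496 → NEW=255, ERR=-335911482174494925/4503599627370496
(5,0): OLD=110887872443841/549755813888 → NEW=255, ERR=-29299860097599/549755813888
(5,1): OLD=3571420748544209/17592186044416 → NEW=255, ERR=-914586692781871/17592186044416
(5,2): OLD=23442646284813707/140737488355328 → NEW=255, ERR=-12445413245794933/140737488355328
(5,3): OLD=700713069579189801/4503599627370496 → NEW=255, ERR=-447704835400286679/4503599627370496
(5,4): OLD=1710937918289805065/9007199254740992 → NEW=255, ERR=-585897891669147895/9007199254740992
(5,5): OLD=24182403305164467165/144115188075855872 → NEW=255, ERR=-12566969654178780195/144115188075855872
(6,0): OLD=62655531506991891/281474976710656 → NEW=255, ERR=-9120587554225389/281474976710656
(6,1): OLD=908222049950497303/4503599627370496 → NEW=255, ERR=-240195855028979177/4503599627370496
(6,2): OLD=3281200168897140287/18014398509481984 → NEW=255, ERR=-1312471451020765633/18014398509481984
(6,3): OLD=45060802037327951523/288230376151711744 → NEW=255, ERR=-28437943881358543197/288230376151711744
(6,4): OLD=742222249324300318083/4611686018427387904 → NEW=255, ERR=-433757685374683597437/4611686018427387904
(6,5): OLD=13321106339768072499893/73786976294838206464 → NEW=255, ERR=-5494572615415670148427/73786976294838206464
Output grid:
  Row 0: ....#.  (5 black, running=5)
  Row 1: #.#..#  (3 black, running=8)
  Row 2: .#.##.  (3 black, running=11)
  Row 3: ###.##  (1 black, running=12)
  Row 4: #.##.#  (2 black, running=14)
  Row 5: ######  (0 black, running=14)
  Row 6: ######  (0 black, running=14)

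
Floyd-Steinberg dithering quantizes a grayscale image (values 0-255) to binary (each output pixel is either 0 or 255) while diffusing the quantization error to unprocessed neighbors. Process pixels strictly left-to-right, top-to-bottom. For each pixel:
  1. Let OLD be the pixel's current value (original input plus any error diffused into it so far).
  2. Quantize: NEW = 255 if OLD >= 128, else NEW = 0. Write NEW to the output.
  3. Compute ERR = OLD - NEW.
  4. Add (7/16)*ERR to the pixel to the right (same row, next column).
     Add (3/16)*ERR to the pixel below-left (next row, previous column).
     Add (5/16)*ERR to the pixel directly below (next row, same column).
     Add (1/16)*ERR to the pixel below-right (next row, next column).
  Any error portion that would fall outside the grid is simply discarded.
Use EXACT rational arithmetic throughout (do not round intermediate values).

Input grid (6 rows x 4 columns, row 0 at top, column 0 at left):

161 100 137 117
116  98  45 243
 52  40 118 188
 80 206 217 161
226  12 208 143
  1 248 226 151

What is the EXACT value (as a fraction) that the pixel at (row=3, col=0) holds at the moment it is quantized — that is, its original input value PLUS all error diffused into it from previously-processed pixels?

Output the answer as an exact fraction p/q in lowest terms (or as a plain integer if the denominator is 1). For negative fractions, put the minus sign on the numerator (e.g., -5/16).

(0,0): OLD=161 → NEW=255, ERR=-94
(0,1): OLD=471/8 → NEW=0, ERR=471/8
(0,2): OLD=20833/128 → NEW=255, ERR=-11807/128
(0,3): OLD=156967/2048 → NEW=0, ERR=156967/2048
(1,0): OLD=12501/128 → NEW=0, ERR=12501/128
(1,1): OLD=139219/1024 → NEW=255, ERR=-121901/1024
(1,2): OLD=-585137/32768 → NEW=0, ERR=-585137/32768
(1,3): OLD=132840793/524288 → NEW=255, ERR=-852647/524288
(2,0): OLD=986305/16384 → NEW=0, ERR=986305/16384
(2,1): OLD=16720475/524288 → NEW=0, ERR=16720475/524288
(2,2): OLD=124389607/1048576 → NEW=0, ERR=124389607/1048576
(2,3): OLD=3997593003/16777216 → NEW=255, ERR=-280597077/16777216
(3,0): OLD=879058865/8388608 → NEW=0, ERR=879058865/8388608
Target (3,0): original=80, with diffused error = 879058865/8388608

Answer: 879058865/8388608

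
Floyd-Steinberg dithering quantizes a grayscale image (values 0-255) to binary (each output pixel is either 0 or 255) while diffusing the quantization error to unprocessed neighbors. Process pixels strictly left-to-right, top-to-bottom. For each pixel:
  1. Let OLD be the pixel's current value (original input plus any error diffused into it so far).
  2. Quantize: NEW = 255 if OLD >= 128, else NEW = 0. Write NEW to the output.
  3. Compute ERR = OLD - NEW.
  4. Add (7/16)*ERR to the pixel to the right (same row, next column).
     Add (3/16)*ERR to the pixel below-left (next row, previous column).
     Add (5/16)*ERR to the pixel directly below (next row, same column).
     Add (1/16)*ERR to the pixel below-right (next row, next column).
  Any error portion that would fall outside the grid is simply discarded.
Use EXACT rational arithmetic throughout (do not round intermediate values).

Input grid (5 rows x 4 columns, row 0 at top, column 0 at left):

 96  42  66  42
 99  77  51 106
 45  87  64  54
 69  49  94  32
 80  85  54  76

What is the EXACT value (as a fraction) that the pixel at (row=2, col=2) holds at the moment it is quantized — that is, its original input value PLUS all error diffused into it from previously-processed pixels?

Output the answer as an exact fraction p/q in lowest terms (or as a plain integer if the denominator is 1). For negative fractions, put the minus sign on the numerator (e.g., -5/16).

Answer: 2988727/32768

Derivation:
(0,0): OLD=96 → NEW=0, ERR=96
(0,1): OLD=84 → NEW=0, ERR=84
(0,2): OLD=411/4 → NEW=0, ERR=411/4
(0,3): OLD=5565/64 → NEW=0, ERR=5565/64
(1,0): OLD=579/4 → NEW=255, ERR=-441/4
(1,1): OLD=2569/32 → NEW=0, ERR=2569/32
(1,2): OLD=143141/1024 → NEW=255, ERR=-117979/1024
(1,3): OLD=1461267/16384 → NEW=0, ERR=1461267/16384
(2,0): OLD=13107/512 → NEW=0, ERR=13107/512
(2,1): OLD=1553113/16384 → NEW=0, ERR=1553113/16384
(2,2): OLD=2988727/32768 → NEW=0, ERR=2988727/32768
Target (2,2): original=64, with diffused error = 2988727/32768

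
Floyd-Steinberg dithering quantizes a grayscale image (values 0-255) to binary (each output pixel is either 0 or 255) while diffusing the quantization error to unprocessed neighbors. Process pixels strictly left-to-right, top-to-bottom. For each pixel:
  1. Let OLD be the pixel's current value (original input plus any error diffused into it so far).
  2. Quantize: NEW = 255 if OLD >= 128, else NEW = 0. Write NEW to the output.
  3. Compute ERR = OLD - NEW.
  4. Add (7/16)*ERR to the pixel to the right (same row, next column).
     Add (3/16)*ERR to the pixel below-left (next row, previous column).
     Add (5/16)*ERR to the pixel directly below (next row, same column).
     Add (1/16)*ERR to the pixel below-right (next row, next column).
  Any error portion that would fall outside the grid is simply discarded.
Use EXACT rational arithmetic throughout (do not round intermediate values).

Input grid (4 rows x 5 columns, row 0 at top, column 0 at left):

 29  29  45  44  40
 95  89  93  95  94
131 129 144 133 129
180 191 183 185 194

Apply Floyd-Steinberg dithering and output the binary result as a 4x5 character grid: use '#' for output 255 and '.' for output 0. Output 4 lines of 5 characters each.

Answer: .....
.#.#.
#.#.#
#####

Derivation:
(0,0): OLD=29 → NEW=0, ERR=29
(0,1): OLD=667/16 → NEW=0, ERR=667/16
(0,2): OLD=16189/256 → NEW=0, ERR=16189/256
(0,3): OLD=293547/4096 → NEW=0, ERR=293547/4096
(0,4): OLD=4676269/65536 → NEW=0, ERR=4676269/65536
(1,0): OLD=28641/256 → NEW=0, ERR=28641/256
(1,1): OLD=337191/2048 → NEW=255, ERR=-185049/2048
(1,2): OLD=5850675/65536 → NEW=0, ERR=5850675/65536
(1,3): OLD=45556599/262144 → NEW=255, ERR=-21290121/262144
(1,4): OLD=357546117/4194304 → NEW=0, ERR=357546117/4194304
(2,0): OLD=4883101/32768 → NEW=255, ERR=-3472739/32768
(2,1): OLD=81924239/1048576 → NEW=0, ERR=81924239/1048576
(2,2): OLD=3107216237/16777216 → NEW=255, ERR=-1170973843/16777216
(2,3): OLD=26480586231/268435456 → NEW=0, ERR=26480586231/268435456
(2,4): OLD=832028558337/4294967296 → NEW=255, ERR=-263188102143/4294967296
(3,0): OLD=2710033357/16777216 → NEW=255, ERR=-1568156723/16777216
(3,1): OLD=20778525129/134217728 → NEW=255, ERR=-13446995511/134217728
(3,2): OLD=604457534451/4294967296 → NEW=255, ERR=-490759126029/4294967296
(3,3): OLD=1288362825275/8589934592 → NEW=255, ERR=-902070495685/8589934592
(3,4): OLD=18564161241735/137438953472 → NEW=255, ERR=-16482771893625/137438953472
Row 0: .....
Row 1: .#.#.
Row 2: #.#.#
Row 3: #####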